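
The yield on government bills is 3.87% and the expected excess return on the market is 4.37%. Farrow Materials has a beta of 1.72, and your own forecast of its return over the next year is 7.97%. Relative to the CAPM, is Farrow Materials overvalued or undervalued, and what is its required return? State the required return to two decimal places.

Required return = R_f + β·MRP = 3.87% + 1.72 × 4.37% = 11.39%
Forecast 7.97% < required 11.39% → the stock plots below the SML → overvalued.

Overvalued; required return 11.39%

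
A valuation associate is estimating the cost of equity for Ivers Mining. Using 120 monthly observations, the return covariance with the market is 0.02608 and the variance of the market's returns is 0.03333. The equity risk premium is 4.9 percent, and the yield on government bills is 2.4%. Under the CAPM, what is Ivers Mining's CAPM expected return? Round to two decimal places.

β = Cov(R_i, R_m) / Var(R_m) = 0.02608 / 0.03333 = 0.7825
E(R) = R_f + β × MRP = 2.4% + 0.7825 × 4.9% = 6.23%

6.23%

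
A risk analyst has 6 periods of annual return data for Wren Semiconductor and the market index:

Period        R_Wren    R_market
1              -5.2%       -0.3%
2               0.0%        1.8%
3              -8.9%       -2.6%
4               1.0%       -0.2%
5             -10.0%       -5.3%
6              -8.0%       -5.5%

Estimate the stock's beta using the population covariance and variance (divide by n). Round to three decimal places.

Mean R_i = (-5.2 + 0.0 − 8.9 + 1.0 − 10.0 − 8.0) / 6 = -5.1833%
Mean R_m = (-0.3 + 1.8 − 2.6 − 0.2 − 5.3 − 5.5) / 6 = -2.0167%
Σ(R_i − R̄_i)(R_m − R̄_m) = 58.7817  ⇒  Cov = 58.7817 / 6 = 9.7970
Σ(R_m − R̄_m)² = 44.0683  ⇒  Var(R_m) = 44.0683 / 6 = 7.3447
β = Cov / Var(R_m) = 9.7970 / 7.3447 = 1.3339

1.334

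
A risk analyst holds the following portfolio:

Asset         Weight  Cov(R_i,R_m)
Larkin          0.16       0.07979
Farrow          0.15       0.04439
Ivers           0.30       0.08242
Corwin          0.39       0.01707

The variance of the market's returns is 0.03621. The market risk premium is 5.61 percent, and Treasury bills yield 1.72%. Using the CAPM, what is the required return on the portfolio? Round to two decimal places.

9.59%

β_Larkin = 0.07979 / 0.03621 = 2.2035
β_Farrow = 0.04439 / 0.03621 = 1.2259
β_Ivers = 0.08242 / 0.03621 = 2.2762
β_Corwin = 0.01707 / 0.03621 = 0.4714
β_P = Σ w_i β_i = 0.16×2.2035 + 0.15×1.2259 + 0.30×2.2762 + 0.39×0.4714 = 1.4032
E(R_P) = R_f + β_P × MRP = 1.72% + 1.4032 × 5.61% = 9.59%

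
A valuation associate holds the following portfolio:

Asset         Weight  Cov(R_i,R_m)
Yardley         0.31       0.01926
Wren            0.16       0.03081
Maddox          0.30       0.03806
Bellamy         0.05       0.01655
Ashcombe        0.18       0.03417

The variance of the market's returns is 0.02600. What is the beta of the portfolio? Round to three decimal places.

β_Yardley = 0.01926 / 0.02600 = 0.7408
β_Wren = 0.03081 / 0.02600 = 1.1850
β_Maddox = 0.03806 / 0.02600 = 1.4638
β_Bellamy = 0.01655 / 0.02600 = 0.6365
β_Ashcombe = 0.03417 / 0.02600 = 1.3142
β_P = Σ w_i β_i = 0.31×0.7408 + 0.16×1.1850 + 0.30×1.4638 + 0.05×0.6365 + 0.18×1.3142 = 1.1268

1.127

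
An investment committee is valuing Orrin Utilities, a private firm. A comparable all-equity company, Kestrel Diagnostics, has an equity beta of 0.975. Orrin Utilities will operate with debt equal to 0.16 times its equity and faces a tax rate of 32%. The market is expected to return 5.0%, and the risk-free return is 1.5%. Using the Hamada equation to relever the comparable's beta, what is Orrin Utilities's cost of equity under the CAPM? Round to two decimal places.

β_L = β_U × [1 + (1 − t)(D/E)] = 0.975 × [1 + (1 − 0.32) × 0.16]
    = 0.975 × [1 + 0.68 × 0.16] = 0.975 × 1.1088 = 1.0811
MRP = 5.0% − 1.5% = 3.50%
E(R) = R_f + β_L × MRP = 1.5% + 1.0811 × 3.5% = 5.28%

5.28%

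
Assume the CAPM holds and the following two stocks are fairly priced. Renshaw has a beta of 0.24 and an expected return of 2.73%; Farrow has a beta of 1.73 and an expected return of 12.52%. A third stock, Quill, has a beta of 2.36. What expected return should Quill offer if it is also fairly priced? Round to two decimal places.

16.66%

MRP (SML slope) = (12.52% − 2.73%) / (1.73 − 0.24) = 9.79% / 1.49 = 6.5705%
R_f (intercept) = 2.73% − 0.24 × 6.5705% = 1.1531%
E(R_Quill) = R_f + β × MRP = 1.1531% + 2.36 × 6.5705% = 16.66%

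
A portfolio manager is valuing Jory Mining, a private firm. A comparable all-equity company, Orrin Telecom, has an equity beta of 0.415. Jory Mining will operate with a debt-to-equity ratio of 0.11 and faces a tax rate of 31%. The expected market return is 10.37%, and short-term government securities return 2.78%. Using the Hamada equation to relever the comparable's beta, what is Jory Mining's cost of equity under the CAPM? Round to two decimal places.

6.17%

β_L = β_U × [1 + (1 − t)(D/E)] = 0.415 × [1 + (1 − 0.31) × 0.11]
    = 0.415 × [1 + 0.69 × 0.11] = 0.415 × 1.0759 = 0.4465
MRP = 10.37% − 2.78% = 7.59%
E(R) = R_f + β_L × MRP = 2.78% + 0.4465 × 7.59% = 6.17%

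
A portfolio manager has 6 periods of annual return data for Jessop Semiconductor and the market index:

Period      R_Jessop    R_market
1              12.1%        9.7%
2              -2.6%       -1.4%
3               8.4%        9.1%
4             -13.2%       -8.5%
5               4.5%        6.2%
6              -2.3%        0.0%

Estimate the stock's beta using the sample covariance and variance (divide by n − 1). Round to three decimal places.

1.273

Mean R_i = (12.1 − 2.6 + 8.4 − 13.2 + 4.5 − 2.3) / 6 = 1.1500%
Mean R_m = (9.7 − 1.4 + 9.1 − 8.5 + 6.2 + 0.0) / 6 = 2.5167%
Σ(R_i − R̄_i)(R_m − R̄_m) = 320.1850  ⇒  Cov = 320.1850 / 5 = 64.0370
Σ(R_m − R̄_m)² = 251.5483  ⇒  Var(R_m) = 251.5483 / 5 = 50.3097
β = Cov / Var(R_m) = 64.0370 / 50.3097 = 1.2729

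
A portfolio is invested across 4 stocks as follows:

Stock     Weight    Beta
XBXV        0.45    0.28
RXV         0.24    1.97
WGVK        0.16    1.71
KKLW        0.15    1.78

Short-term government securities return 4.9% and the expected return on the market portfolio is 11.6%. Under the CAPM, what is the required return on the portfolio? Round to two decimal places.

12.53%

β_P = Σ w_i β_i = 0.45×0.28 + 0.24×1.97 + 0.16×1.71 + 0.15×1.78 = 1.1394
MRP = 11.6% − 4.9% = 6.70%
E(R_P) = R_f + β_P × MRP = 4.9% + 1.1394 × 6.7% = 12.53%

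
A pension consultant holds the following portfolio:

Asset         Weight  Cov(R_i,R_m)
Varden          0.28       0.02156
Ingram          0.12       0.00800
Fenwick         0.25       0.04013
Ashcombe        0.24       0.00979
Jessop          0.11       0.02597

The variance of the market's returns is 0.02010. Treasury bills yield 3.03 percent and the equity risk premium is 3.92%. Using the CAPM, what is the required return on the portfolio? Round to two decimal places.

7.37%

β_Varden = 0.02156 / 0.02010 = 1.0726
β_Ingram = 0.00800 / 0.02010 = 0.3980
β_Fenwick = 0.04013 / 0.02010 = 1.9965
β_Ashcombe = 0.00979 / 0.02010 = 0.4871
β_Jessop = 0.02597 / 0.02010 = 1.2920
β_P = Σ w_i β_i = 0.28×1.0726 + 0.12×0.3980 + 0.25×1.9965 + 0.24×0.4871 + 0.11×1.2920 = 1.1062
E(R_P) = R_f + β_P × MRP = 3.03% + 1.1062 × 3.92% = 7.37%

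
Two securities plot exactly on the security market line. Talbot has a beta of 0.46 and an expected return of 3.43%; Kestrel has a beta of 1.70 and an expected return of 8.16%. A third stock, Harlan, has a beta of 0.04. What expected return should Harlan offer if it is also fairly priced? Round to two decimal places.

1.83%

MRP (SML slope) = (8.16% − 3.43%) / (1.70 − 0.46) = 4.73% / 1.24 = 3.8145%
R_f (intercept) = 3.43% − 0.46 × 3.8145% = 1.6753%
E(R_Harlan) = R_f + β × MRP = 1.6753% + 0.04 × 3.8145% = 1.83%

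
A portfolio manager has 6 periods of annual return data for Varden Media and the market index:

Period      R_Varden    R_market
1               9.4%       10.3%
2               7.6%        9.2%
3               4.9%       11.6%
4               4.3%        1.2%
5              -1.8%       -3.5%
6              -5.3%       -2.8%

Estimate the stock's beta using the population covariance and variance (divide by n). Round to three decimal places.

Mean R_i = (9.4 + 7.6 + 4.9 + 4.3 − 1.8 − 5.3) / 6 = 3.1833%
Mean R_m = (10.3 + 9.2 + 11.6 + 1.2 − 3.5 − 2.8) / 6 = 4.3333%
Σ(R_i − R̄_i)(R_m − R̄_m) = 167.1133  ⇒  Cov = 167.1133 / 6 = 27.8522
Σ(R_m − R̄_m)² = 234.1533  ⇒  Var(R_m) = 234.1533 / 6 = 39.0256
β = Cov / Var(R_m) = 27.8522 / 39.0256 = 0.7137

0.714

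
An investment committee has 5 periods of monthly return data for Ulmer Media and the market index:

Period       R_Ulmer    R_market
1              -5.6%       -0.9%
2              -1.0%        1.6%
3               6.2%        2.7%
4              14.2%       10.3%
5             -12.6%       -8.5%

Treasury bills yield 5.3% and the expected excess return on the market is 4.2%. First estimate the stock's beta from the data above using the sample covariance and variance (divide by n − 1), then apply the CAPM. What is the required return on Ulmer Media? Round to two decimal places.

11.53%

Mean R_i = (-5.6 − 1.0 + 6.2 + 14.2 − 12.6) / 5 = 0.2400%
Mean R_m = (-0.9 + 1.6 + 2.7 + 10.3 − 8.5) / 5 = 1.0400%
Σ(R_i − R̄_i)(R_m − R̄_m) = 272.2920  ⇒  Cov = 272.2920 / 4 = 68.0730
Σ(R_m − R̄_m)² = 183.5920  ⇒  Var(R_m) = 183.5920 / 4 = 45.8980
β = Cov / Var(R_m) = 68.0730 / 45.8980 = 1.4831
E(R) = R_f + β × MRP = 5.3% + 1.4831 × 4.2% = 11.53%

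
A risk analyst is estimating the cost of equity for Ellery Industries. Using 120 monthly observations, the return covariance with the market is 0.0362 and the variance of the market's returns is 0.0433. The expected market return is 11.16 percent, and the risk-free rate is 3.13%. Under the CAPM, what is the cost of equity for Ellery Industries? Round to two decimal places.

9.84%

β = Cov(R_i, R_m) / Var(R_m) = 0.0362 / 0.0433 = 0.8360
MRP = 11.16% − 3.13% = 8.03%
E(R) = R_f + β × MRP = 3.13% + 0.8360 × 8.03% = 9.84%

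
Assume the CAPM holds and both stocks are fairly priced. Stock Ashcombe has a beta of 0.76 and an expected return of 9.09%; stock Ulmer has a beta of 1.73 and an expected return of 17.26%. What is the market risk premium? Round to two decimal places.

8.42%

Both satisfy E(R) = R_f + β·MRP, so the slope of the SML is
MRP = (17.26% − 9.09%) / (1.73 − 0.76) = 8.17% / 0.97 = 8.4227%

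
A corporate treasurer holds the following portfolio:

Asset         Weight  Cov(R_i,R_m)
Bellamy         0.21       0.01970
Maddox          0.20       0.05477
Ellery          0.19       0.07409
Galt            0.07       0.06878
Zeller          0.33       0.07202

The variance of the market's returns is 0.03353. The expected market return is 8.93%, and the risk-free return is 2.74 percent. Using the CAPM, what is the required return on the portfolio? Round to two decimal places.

13.40%

β_Bellamy = 0.01970 / 0.03353 = 0.5875
β_Maddox = 0.05477 / 0.03353 = 1.6335
β_Ellery = 0.07409 / 0.03353 = 2.2097
β_Galt = 0.06878 / 0.03353 = 2.0513
β_Zeller = 0.07202 / 0.03353 = 2.1479
β_P = Σ w_i β_i = 0.21×0.5875 + 0.20×1.6335 + 0.19×2.2097 + 0.07×2.0513 + 0.33×2.1479 = 1.7223
MRP = 8.93% − 2.74% = 6.19%
E(R_P) = R_f + β_P × MRP = 2.74% + 1.7223 × 6.19% = 13.40%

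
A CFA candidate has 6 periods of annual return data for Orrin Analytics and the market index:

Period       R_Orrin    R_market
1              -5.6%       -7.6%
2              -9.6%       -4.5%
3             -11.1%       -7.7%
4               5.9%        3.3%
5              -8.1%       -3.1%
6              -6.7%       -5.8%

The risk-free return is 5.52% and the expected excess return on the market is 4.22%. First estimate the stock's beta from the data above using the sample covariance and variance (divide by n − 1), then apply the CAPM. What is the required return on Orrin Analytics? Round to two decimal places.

10.83%

Mean R_i = (-5.6 − 9.6 − 11.1 + 5.9 − 8.1 − 6.7) / 6 = -5.8667%
Mean R_m = (-7.6 − 4.5 − 7.7 + 3.3 − 3.1 − 5.8) / 6 = -4.2333%
Σ(R_i − R̄_i)(R_m − R̄_m) = 105.6567  ⇒  Cov = 105.6567 / 5 = 21.1313
Σ(R_m − R̄_m)² = 83.9133  ⇒  Var(R_m) = 83.9133 / 5 = 16.7827
β = Cov / Var(R_m) = 21.1313 / 16.7827 = 1.2591
E(R) = R_f + β × MRP = 5.52% + 1.2591 × 4.22% = 10.83%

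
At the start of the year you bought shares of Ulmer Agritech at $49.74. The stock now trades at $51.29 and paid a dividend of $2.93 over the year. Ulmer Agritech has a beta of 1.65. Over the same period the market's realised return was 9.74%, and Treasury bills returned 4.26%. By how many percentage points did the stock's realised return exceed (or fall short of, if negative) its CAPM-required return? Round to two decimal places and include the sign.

-4.30%

Realised HPR = (P1 + D1 − P0) / P0 = (51.29 + 2.93 − 49.74) / 49.74 = 4.48 / 49.74 = 9.0068%
MRP = 9.74% − 4.26% = 5.48%
CAPM required = R_f + β·MRP = 4.26% + 1.65 × 5.48% = 13.3020%
α = realised − required = 9.0068% − 13.3020% = -4.30%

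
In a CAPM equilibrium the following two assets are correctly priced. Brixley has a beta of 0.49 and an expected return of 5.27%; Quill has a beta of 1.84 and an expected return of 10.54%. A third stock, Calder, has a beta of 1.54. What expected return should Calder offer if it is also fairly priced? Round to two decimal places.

9.37%

MRP (SML slope) = (10.54% − 5.27%) / (1.84 − 0.49) = 5.27% / 1.35 = 3.9037%
R_f (intercept) = 5.27% − 0.49 × 3.9037% = 3.3572%
E(R_Calder) = R_f + β × MRP = 3.3572% + 1.54 × 3.9037% = 9.37%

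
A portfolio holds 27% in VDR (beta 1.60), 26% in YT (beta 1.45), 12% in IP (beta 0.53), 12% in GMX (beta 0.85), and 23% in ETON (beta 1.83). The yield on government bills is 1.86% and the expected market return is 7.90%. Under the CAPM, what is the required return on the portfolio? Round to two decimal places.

β_P = Σ w_i β_i = 0.27×1.60 + 0.26×1.45 + 0.12×0.53 + 0.12×0.85 + 0.23×1.83 = 1.3955
MRP = 7.90% − 1.86% = 6.04%
E(R_P) = R_f + β_P × MRP = 1.86% + 1.3955 × 6.04% = 10.29%

10.29%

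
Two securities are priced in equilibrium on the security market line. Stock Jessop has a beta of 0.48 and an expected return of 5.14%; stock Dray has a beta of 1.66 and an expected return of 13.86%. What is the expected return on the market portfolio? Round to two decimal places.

Both satisfy E(R) = R_f + β·MRP, so the slope of the SML is
MRP = (13.86% − 5.14%) / (1.66 − 0.48) = 8.72% / 1.18 = 7.3898%
R_f = E(R_Jessop) − β_Jessop·MRP = 5.14% − 0.48 × 7.3898% = 1.5929%
E(R_m) = R_f + MRP = 1.5929% + 7.3898% = 8.98%

8.98%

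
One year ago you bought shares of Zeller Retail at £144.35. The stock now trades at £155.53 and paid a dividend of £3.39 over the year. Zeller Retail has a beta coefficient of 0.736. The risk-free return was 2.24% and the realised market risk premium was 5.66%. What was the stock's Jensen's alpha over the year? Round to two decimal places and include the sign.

+3.69%

Realised HPR = (P1 + D1 − P0) / P0 = (155.53 + 3.39 − 144.35) / 144.35 = 14.57 / 144.35 = 10.0935%
CAPM required = R_f + β·MRP = 2.24% + 0.736 × 5.66% = 6.40576%
α = realised − required = 10.0935% − 6.40576% = +3.69%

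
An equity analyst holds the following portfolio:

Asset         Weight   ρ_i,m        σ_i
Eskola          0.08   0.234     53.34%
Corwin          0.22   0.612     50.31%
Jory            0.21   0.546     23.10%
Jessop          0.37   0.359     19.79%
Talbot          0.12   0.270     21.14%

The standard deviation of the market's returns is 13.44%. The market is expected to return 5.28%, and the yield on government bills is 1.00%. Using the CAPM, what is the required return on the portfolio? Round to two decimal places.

5.37%

β_Eskola = 0.234 × 53.34% / 13.44% = 0.9287
β_Corwin = 0.612 × 50.31% / 13.44% = 2.2909
β_Jory = 0.546 × 23.10% / 13.44% = 0.9384
β_Jessop = 0.359 × 19.79% / 13.44% = 0.5286
β_Talbot = 0.270 × 21.14% / 13.44% = 0.4247
β_P = Σ w_i β_i = 0.08×0.9287 + 0.22×2.2909 + 0.21×0.9384 + 0.37×0.5286 + 0.12×0.4247 = 1.0219
MRP = 5.28% − 1.00% = 4.28%
E(R_P) = R_f + β_P × MRP = 1.00% + 1.0219 × 4.28% = 5.37%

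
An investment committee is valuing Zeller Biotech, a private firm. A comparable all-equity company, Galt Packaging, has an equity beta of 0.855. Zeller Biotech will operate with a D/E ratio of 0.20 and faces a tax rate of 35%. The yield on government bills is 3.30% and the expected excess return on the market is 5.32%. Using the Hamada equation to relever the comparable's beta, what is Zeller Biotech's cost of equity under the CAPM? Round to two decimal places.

β_L = β_U × [1 + (1 − t)(D/E)] = 0.855 × [1 + (1 − 0.35) × 0.20]
    = 0.855 × [1 + 0.65 × 0.20] = 0.855 × 1.1300 = 0.9662
E(R) = R_f + β_L × MRP = 3.30% + 0.9662 × 5.32% = 8.44%

8.44%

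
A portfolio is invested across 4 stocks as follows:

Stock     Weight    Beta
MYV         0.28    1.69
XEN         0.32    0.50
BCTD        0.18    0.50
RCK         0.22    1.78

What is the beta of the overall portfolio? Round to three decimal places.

1.115

β_P = Σ w_i β_i = 0.28×1.69 + 0.32×0.50 + 0.18×0.50 + 0.22×1.78 = 1.1148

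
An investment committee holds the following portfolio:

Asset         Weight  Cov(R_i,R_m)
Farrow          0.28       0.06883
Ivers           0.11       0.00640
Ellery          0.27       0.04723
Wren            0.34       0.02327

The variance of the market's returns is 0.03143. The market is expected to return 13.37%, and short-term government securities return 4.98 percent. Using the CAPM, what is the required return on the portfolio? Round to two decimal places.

15.83%

β_Farrow = 0.06883 / 0.03143 = 2.1899
β_Ivers = 0.00640 / 0.03143 = 0.2036
β_Ellery = 0.04723 / 0.03143 = 1.5027
β_Wren = 0.02327 / 0.03143 = 0.7404
β_P = Σ w_i β_i = 0.28×2.1899 + 0.11×0.2036 + 0.27×1.5027 + 0.34×0.7404 = 1.2930
MRP = 13.37% − 4.98% = 8.39%
E(R_P) = R_f + β_P × MRP = 4.98% + 1.2930 × 8.39% = 15.83%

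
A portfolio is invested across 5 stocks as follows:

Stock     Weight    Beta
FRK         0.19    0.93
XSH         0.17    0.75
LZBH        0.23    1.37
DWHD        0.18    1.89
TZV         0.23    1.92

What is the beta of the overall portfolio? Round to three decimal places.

1.401

β_P = Σ w_i β_i = 0.19×0.93 + 0.17×0.75 + 0.23×1.37 + 0.18×1.89 + 0.23×1.92 = 1.4011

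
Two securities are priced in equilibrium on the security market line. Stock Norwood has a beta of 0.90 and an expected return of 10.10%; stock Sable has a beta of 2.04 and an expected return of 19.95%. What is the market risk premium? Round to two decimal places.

8.64%

Both satisfy E(R) = R_f + β·MRP, so the slope of the SML is
MRP = (19.95% − 10.10%) / (2.04 − 0.90) = 9.85% / 1.14 = 8.6404%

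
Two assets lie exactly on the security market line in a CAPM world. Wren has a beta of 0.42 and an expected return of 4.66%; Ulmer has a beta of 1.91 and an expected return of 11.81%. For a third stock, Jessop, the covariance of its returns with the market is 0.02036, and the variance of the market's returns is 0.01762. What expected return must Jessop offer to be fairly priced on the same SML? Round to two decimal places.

MRP = (11.81% − 4.66%) / (1.91 − 0.42) = 4.7987%
R_f = 4.66% − 0.42 × 4.7987% = 2.6445%
β_Jessop = Cov / Var(R_m) = 0.02036 / 0.01762 = 1.1555
E(R_Jessop) = R_f + β × MRP = 2.6445% + 1.1555 × 4.7987% = 8.19%

8.19%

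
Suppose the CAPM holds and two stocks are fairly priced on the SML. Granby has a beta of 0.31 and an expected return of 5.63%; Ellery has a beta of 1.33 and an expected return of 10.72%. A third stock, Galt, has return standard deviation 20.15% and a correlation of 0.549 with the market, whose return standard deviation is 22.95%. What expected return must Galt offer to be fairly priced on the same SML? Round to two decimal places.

MRP = (10.72% − 5.63%) / (1.33 − 0.31) = 4.9902%
R_f = 5.63% − 0.31 × 4.9902% = 4.0830%
β_Galt = ρ·σ_i/σ_m = 0.549 × 20.15 / 22.95 = 0.4820
E(R_Galt) = R_f + β × MRP = 4.0830% + 0.4820 × 4.9902% = 6.49%

6.49%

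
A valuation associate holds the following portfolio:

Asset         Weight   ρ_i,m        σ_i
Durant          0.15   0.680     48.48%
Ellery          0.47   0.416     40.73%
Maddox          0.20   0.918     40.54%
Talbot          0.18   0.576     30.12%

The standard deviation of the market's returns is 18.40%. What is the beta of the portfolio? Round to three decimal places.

β_Durant = 0.680 × 48.48% / 18.40% = 1.7917
β_Ellery = 0.416 × 40.73% / 18.40% = 0.9209
β_Maddox = 0.918 × 40.54% / 18.40% = 2.0226
β_Talbot = 0.576 × 30.12% / 18.40% = 0.9429
β_P = Σ w_i β_i = 0.15×1.7917 + 0.47×0.9209 + 0.20×2.0226 + 0.18×0.9429 = 1.2758

1.276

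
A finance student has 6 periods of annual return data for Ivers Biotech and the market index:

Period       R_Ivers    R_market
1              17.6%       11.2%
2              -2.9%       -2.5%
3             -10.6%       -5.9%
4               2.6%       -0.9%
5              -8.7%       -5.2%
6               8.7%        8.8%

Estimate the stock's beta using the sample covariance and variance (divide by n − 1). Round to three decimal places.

Mean R_i = (17.6 − 2.9 − 10.6 + 2.6 − 8.7 + 8.7) / 6 = 1.1167%
Mean R_m = (11.2 − 2.5 − 5.9 − 0.9 − 5.2 + 8.8) / 6 = 0.9167%
Σ(R_i − R̄_i)(R_m − R̄_m) = 380.2283  ⇒  Cov = 380.2283 / 5 = 76.0457
Σ(R_m − R̄_m)² = 266.7483  ⇒  Var(R_m) = 266.7483 / 5 = 53.3497
β = Cov / Var(R_m) = 76.0457 / 53.3497 = 1.4254

1.425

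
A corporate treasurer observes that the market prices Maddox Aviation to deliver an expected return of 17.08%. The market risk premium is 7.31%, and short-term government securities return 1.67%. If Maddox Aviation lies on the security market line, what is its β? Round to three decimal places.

β = (E(R) − R_f) / MRP = (17.08% − 1.67%) / 7.31% = 15.41% / 7.31% = 2.108

2.108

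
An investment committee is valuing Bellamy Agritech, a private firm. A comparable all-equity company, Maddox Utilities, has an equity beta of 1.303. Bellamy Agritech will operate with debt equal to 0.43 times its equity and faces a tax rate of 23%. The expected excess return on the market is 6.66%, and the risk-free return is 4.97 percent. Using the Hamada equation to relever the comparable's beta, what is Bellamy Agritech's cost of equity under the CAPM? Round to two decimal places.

16.52%

β_L = β_U × [1 + (1 − t)(D/E)] = 1.303 × [1 + (1 − 0.23) × 0.43]
    = 1.303 × [1 + 0.77 × 0.43] = 1.303 × 1.3311 = 1.7344
E(R) = R_f + β_L × MRP = 4.97% + 1.7344 × 6.66% = 16.52%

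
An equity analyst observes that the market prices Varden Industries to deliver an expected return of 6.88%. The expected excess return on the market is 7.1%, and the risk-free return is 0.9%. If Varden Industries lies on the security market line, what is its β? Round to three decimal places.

β = (E(R) − R_f) / MRP = (6.88% − 0.9%) / 7.1% = 5.98% / 7.1% = 0.842

0.842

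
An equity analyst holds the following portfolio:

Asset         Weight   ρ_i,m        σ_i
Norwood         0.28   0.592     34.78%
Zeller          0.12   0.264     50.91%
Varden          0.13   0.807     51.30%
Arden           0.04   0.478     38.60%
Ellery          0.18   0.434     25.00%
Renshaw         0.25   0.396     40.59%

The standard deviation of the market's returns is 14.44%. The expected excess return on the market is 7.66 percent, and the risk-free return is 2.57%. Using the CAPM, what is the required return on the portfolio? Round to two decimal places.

12.90%

β_Norwood = 0.592 × 34.78% / 14.44% = 1.4259
β_Zeller = 0.264 × 50.91% / 14.44% = 0.9308
β_Varden = 0.807 × 51.30% / 14.44% = 2.8670
β_Arden = 0.478 × 38.60% / 14.44% = 1.2778
β_Ellery = 0.434 × 25.00% / 14.44% = 0.7514
β_Renshaw = 0.396 × 40.59% / 14.44% = 1.1131
β_P = Σ w_i β_i = 0.28×1.4259 + 0.12×0.9308 + 0.13×2.8670 + 0.04×1.2778 + 0.18×0.7514 + 0.25×1.1131 = 1.3483
E(R_P) = R_f + β_P × MRP = 2.57% + 1.3483 × 7.66% = 12.90%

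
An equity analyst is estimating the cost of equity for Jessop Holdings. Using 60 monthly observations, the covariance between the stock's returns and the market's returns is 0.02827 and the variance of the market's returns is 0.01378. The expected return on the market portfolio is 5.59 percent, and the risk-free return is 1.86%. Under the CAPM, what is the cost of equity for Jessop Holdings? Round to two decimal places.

β = Cov(R_i, R_m) / Var(R_m) = 0.02827 / 0.01378 = 2.0515
MRP = 5.59% − 1.86% = 3.73%
E(R) = R_f + β × MRP = 1.86% + 2.0515 × 3.73% = 9.51%

9.51%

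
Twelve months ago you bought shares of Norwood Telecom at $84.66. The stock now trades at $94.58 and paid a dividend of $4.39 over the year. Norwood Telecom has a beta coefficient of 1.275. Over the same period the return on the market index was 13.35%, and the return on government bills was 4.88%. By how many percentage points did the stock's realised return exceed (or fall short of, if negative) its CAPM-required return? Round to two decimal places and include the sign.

+1.22%

Realised HPR = (P1 + D1 − P0) / P0 = (94.58 + 4.39 − 84.66) / 84.66 = 14.31 / 84.66 = 16.9029%
MRP = 13.35% − 4.88% = 8.47%
CAPM required = R_f + β·MRP = 4.88% + 1.275 × 8.47% = 15.67925%
α = realised − required = 16.9029% − 15.67925% = +1.22%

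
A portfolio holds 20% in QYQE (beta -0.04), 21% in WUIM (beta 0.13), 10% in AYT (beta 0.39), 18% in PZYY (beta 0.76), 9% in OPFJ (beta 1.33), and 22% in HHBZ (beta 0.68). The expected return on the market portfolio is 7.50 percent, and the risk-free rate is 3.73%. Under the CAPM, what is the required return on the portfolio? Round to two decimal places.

β_P = Σ w_i β_i = 0.20×-0.04 + 0.21×0.13 + 0.10×0.39 + 0.18×0.76 + 0.09×1.33 + 0.22×0.68 = 0.4644
MRP = 7.50% − 3.73% = 3.77%
E(R_P) = R_f + β_P × MRP = 3.73% + 0.4644 × 3.77% = 5.48%

5.48%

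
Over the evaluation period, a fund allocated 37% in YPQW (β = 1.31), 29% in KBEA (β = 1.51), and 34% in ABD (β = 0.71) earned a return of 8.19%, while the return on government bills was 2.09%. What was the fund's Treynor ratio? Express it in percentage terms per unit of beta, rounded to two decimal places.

β_P = 0.37×1.31 + 0.29×1.51 + 0.34×0.71 = 1.1640
Treynor = (R_P − R_f) / β_P = (8.19% − 2.09%) / 1.1640 = 6.10% / 1.1640 = 5.24%

5.24%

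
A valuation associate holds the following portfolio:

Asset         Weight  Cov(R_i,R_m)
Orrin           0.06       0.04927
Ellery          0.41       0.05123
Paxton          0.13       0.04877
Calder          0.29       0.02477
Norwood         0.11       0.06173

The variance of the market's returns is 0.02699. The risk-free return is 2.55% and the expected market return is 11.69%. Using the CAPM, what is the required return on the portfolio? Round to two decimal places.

β_Orrin = 0.04927 / 0.02699 = 1.8255
β_Ellery = 0.05123 / 0.02699 = 1.8981
β_Paxton = 0.04877 / 0.02699 = 1.8070
β_Calder = 0.02477 / 0.02699 = 0.9177
β_Norwood = 0.06173 / 0.02699 = 2.2871
β_P = Σ w_i β_i = 0.06×1.8255 + 0.41×1.8981 + 0.13×1.8070 + 0.29×0.9177 + 0.11×2.2871 = 1.6404
MRP = 11.69% − 2.55% = 9.14%
E(R_P) = R_f + β_P × MRP = 2.55% + 1.6404 × 9.14% = 17.54%

17.54%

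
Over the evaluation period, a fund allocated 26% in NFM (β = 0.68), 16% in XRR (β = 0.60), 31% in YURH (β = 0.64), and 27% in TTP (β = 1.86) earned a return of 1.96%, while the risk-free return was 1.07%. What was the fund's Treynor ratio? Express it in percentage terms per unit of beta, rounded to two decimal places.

0.91%

β_P = 0.26×0.68 + 0.16×0.60 + 0.31×0.64 + 0.27×1.86 = 0.9734
Treynor = (R_P − R_f) / β_P = (1.96% − 1.07%) / 0.9734 = 0.89% / 0.9734 = 0.91%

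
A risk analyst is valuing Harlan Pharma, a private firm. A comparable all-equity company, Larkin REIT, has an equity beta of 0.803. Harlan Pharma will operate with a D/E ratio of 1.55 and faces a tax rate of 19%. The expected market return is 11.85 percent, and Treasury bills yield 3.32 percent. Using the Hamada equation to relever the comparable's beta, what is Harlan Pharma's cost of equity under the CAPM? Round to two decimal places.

β_L = β_U × [1 + (1 − t)(D/E)] = 0.803 × [1 + (1 − 0.19) × 1.55]
    = 0.803 × [1 + 0.81 × 1.55] = 0.803 × 2.2555 = 1.8112
MRP = 11.85% − 3.32% = 8.53%
E(R) = R_f + β_L × MRP = 3.32% + 1.8112 × 8.53% = 18.77%

18.77%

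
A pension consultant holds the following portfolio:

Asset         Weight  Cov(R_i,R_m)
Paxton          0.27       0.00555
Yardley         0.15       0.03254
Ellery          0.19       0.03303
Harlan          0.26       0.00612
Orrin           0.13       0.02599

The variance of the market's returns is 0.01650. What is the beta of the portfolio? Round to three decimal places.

1.068

β_Paxton = 0.00555 / 0.01650 = 0.3364
β_Yardley = 0.03254 / 0.01650 = 1.9721
β_Ellery = 0.03303 / 0.01650 = 2.0018
β_Harlan = 0.00612 / 0.01650 = 0.3709
β_Orrin = 0.02599 / 0.01650 = 1.5752
β_P = Σ w_i β_i = 0.27×0.3364 + 0.15×1.9721 + 0.19×2.0018 + 0.26×0.3709 + 0.13×1.5752 = 1.0682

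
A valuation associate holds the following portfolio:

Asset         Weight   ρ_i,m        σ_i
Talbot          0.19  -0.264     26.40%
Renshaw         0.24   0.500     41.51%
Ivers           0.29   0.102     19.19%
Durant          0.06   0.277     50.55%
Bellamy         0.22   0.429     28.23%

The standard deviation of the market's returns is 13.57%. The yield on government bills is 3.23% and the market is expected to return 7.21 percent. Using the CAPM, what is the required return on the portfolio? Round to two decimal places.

β_Talbot = -0.264 × 26.40% / 13.57% = -0.5136
β_Renshaw = 0.500 × 41.51% / 13.57% = 1.5295
β_Ivers = 0.102 × 19.19% / 13.57% = 0.1442
β_Durant = 0.277 × 50.55% / 13.57% = 1.0319
β_Bellamy = 0.429 × 28.23% / 13.57% = 0.8925
β_P = Σ w_i β_i = 0.19×-0.5136 + 0.24×1.5295 + 0.29×0.1442 + 0.06×1.0319 + 0.22×0.8925 = 0.5696
MRP = 7.21% − 3.23% = 3.98%
E(R_P) = R_f + β_P × MRP = 3.23% + 0.5696 × 3.98% = 5.50%

5.50%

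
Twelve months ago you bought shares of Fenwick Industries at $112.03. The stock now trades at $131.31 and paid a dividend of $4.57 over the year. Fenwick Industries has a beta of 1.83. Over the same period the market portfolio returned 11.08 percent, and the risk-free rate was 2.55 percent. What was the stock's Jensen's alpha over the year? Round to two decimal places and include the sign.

Realised HPR = (P1 + D1 − P0) / P0 = (131.31 + 4.57 − 112.03) / 112.03 = 23.85 / 112.03 = 21.2889%
MRP = 11.08% − 2.55% = 8.53%
CAPM required = R_f + β·MRP = 2.55% + 1.83 × 8.53% = 18.1599%
α = realised − required = 21.2889% − 18.1599% = +3.13%

+3.13%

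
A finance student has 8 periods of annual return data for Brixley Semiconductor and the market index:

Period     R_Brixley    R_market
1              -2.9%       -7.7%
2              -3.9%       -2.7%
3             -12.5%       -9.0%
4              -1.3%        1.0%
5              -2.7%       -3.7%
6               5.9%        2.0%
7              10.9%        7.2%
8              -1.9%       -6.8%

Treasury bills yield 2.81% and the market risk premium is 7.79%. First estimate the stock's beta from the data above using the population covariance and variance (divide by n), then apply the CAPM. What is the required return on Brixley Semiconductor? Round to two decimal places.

11.35%

Mean R_i = (-2.9 − 3.9 − 12.5 − 1.3 − 2.7 + 5.9 + 10.9 − 1.9) / 8 = -1.0500%
Mean R_m = (-7.7 − 2.7 − 9.0 + 1.0 − 3.7 + 2.0 + 7.2 − 6.8) / 8 = -2.4625%
Σ(R_i − R̄_i)(R_m − R̄_m) = 236.5650  ⇒  Cov = 236.5650 / 8 = 29.5706
Σ(R_m − R̄_m)² = 215.8388  ⇒  Var(R_m) = 215.8388 / 8 = 26.9799
β = Cov / Var(R_m) = 29.5706 / 26.9799 = 1.0960
E(R) = R_f + β × MRP = 2.81% + 1.0960 × 7.79% = 11.35%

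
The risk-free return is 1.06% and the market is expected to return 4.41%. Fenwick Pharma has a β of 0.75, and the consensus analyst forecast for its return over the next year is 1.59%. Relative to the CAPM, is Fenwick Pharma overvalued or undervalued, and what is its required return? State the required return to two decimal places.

Overvalued; required return 3.57%

MRP = 4.41% − 1.06% = 3.35%
Required return = R_f + β·MRP = 1.06% + 0.75 × 3.35% = 3.57%
Forecast 1.59% < required 3.57% → the stock plots below the SML → overvalued.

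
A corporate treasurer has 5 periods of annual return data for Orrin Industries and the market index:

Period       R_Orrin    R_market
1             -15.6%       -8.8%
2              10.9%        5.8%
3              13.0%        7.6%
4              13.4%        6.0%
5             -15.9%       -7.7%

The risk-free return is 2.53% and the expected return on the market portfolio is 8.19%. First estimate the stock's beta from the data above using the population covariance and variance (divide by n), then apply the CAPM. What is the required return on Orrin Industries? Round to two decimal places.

13.29%

Mean R_i = (-15.6 + 10.9 + 13.0 + 13.4 − 15.9) / 5 = 1.1600%
Mean R_m = (-8.8 + 5.8 + 7.6 + 6.0 − 7.7) / 5 = 0.5800%
Σ(R_i − R̄_i)(R_m − R̄_m) = 498.7660  ⇒  Cov = 498.7660 / 5 = 99.7532
Σ(R_m − R̄_m)² = 262.4480  ⇒  Var(R_m) = 262.4480 / 5 = 52.4896
β = Cov / Var(R_m) = 99.7532 / 52.4896 = 1.9004
MRP = 8.19% − 2.53% = 5.66%
E(R) = R_f + β × MRP = 2.53% + 1.9004 × 5.66% = 13.29%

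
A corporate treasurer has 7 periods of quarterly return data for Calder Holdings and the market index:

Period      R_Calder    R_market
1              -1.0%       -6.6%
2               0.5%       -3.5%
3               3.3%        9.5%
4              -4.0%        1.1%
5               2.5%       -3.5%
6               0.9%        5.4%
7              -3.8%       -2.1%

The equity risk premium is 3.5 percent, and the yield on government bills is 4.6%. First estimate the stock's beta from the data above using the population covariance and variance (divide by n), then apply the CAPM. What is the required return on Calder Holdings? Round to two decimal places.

Mean R_i = (-1.0 + 0.5 + 3.3 − 4.0 + 2.5 + 0.9 − 3.8) / 7 = -0.2286%
Mean R_m = (-6.6 − 3.5 + 9.5 + 1.1 − 3.5 + 5.4 − 2.1) / 7 = 0.0429%
Σ(R_i − R̄_i)(R_m − R̄_m) = 35.9586  ⇒  Cov = 35.9586 / 7 = 5.1369
Σ(R_m − R̄_m)² = 193.0771  ⇒  Var(R_m) = 193.0771 / 7 = 27.5824
β = Cov / Var(R_m) = 5.1369 / 27.5824 = 0.1862
E(R) = R_f + β × MRP = 4.6% + 0.1862 × 3.5% = 5.25%

5.25%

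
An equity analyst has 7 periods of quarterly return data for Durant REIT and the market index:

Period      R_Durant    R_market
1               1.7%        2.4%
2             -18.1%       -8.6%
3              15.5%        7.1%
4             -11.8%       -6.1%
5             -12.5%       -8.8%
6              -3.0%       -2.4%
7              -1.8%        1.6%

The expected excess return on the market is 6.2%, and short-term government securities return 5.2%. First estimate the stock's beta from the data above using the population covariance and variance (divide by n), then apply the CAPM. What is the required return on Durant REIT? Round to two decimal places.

16.18%

Mean R_i = (1.7 − 18.1 + 15.5 − 11.8 − 12.5 − 3.0 − 1.8) / 7 = -4.2857%
Mean R_m = (2.4 − 8.6 + 7.1 − 6.1 − 8.8 − 2.4 + 1.6) / 7 = -2.1143%
Σ(R_i − R̄_i)(R_m − R̄_m) = 392.6614  ⇒  Cov = 392.6614 / 7 = 56.0945
Σ(R_m − R̄_m)² = 221.8086  ⇒  Var(R_m) = 221.8086 / 7 = 31.6869
β = Cov / Var(R_m) = 56.0945 / 31.6869 = 1.7703
E(R) = R_f + β × MRP = 5.2% + 1.7703 × 6.2% = 16.18%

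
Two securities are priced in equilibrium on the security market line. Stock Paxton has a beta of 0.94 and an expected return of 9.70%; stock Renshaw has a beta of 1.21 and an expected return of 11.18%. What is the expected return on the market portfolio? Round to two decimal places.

10.03%

Both satisfy E(R) = R_f + β·MRP, so the slope of the SML is
MRP = (11.18% − 9.70%) / (1.21 − 0.94) = 1.48% / 0.27 = 5.4815%
R_f = E(R_Paxton) − β_Paxton·MRP = 9.70% − 0.94 × 5.4815% = 4.5474%
E(R_m) = R_f + MRP = 4.5474% + 5.4815% = 10.03%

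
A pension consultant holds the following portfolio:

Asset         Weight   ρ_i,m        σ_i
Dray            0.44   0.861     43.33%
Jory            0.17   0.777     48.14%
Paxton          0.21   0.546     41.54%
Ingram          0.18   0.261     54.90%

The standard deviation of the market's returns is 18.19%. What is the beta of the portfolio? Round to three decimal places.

β_Dray = 0.861 × 43.33% / 18.19% = 2.0510
β_Jory = 0.777 × 48.14% / 18.19% = 2.0563
β_Paxton = 0.546 × 41.54% / 18.19% = 1.2469
β_Ingram = 0.261 × 54.90% / 18.19% = 0.7877
β_P = Σ w_i β_i = 0.44×2.0510 + 0.17×2.0563 + 0.21×1.2469 + 0.18×0.7877 = 1.6556

1.656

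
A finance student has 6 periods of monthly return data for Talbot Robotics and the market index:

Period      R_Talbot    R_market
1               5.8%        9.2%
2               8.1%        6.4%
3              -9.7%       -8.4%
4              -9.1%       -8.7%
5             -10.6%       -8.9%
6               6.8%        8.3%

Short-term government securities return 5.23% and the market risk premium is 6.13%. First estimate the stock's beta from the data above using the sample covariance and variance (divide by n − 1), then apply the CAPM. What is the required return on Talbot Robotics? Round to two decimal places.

11.28%

Mean R_i = (5.8 + 8.1 − 9.7 − 9.1 − 10.6 + 6.8) / 6 = -1.4500%
Mean R_m = (9.2 + 6.4 − 8.4 − 8.7 − 8.9 + 8.3) / 6 = -0.3500%
Σ(R_i − R̄_i)(R_m − R̄_m) = 413.5850  ⇒  Cov = 413.5850 / 5 = 82.7170
Σ(R_m − R̄_m)² = 419.2150  ⇒  Var(R_m) = 419.2150 / 5 = 83.8430
β = Cov / Var(R_m) = 82.7170 / 83.8430 = 0.9866
E(R) = R_f + β × MRP = 5.23% + 0.9866 × 6.13% = 11.28%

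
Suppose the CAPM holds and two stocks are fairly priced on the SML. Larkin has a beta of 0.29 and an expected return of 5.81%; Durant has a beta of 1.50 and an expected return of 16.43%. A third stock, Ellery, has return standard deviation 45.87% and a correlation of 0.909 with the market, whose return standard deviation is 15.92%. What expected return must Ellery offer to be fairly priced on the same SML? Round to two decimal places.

26.25%

MRP = (16.43% − 5.81%) / (1.50 − 0.29) = 8.7769%
R_f = 5.81% − 0.29 × 8.7769% = 3.2647%
β_Ellery = ρ·σ_i/σ_m = 0.909 × 45.87 / 15.92 = 2.6191
E(R_Ellery) = R_f + β × MRP = 3.2647% + 2.6191 × 8.7769% = 26.25%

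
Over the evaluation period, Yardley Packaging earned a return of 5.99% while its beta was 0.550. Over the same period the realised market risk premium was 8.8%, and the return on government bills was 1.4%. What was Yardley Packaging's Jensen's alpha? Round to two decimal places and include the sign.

CAPM benchmark = R_f + β(R_m − R_f) = 1.4% + 0.550 × 8.8% = 6.2400%
α = actual − benchmark = 5.99% − 6.2400% = -0.25%

-0.25%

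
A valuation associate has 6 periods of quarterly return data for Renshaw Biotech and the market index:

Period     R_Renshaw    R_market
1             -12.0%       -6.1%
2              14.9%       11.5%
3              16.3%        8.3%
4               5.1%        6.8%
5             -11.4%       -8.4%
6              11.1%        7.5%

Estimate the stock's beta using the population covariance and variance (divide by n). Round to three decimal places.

1.483

Mean R_i = (-12.0 + 14.9 + 16.3 + 5.1 − 11.4 + 11.1) / 6 = 4.0000%
Mean R_m = (-6.1 + 11.5 + 8.3 + 6.8 − 8.4 + 7.5) / 6 = 3.2667%
Σ(R_i − R̄_i)(R_m − R̄_m) = 515.1300  ⇒  Cov = 515.1300 / 6 = 85.8550
Σ(R_m − R̄_m)² = 347.3733  ⇒  Var(R_m) = 347.3733 / 6 = 57.8956
β = Cov / Var(R_m) = 85.8550 / 57.8956 = 1.4829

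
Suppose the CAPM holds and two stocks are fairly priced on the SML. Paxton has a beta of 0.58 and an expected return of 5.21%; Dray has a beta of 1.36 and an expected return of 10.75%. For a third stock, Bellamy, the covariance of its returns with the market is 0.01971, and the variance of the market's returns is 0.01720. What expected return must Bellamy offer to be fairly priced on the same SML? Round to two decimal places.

9.23%

MRP = (10.75% − 5.21%) / (1.36 − 0.58) = 7.1026%
R_f = 5.21% − 0.58 × 7.1026% = 1.0905%
β_Bellamy = Cov / Var(R_m) = 0.01971 / 0.01720 = 1.1459
E(R_Bellamy) = R_f + β × MRP = 1.0905% + 1.1459 × 7.1026% = 9.23%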